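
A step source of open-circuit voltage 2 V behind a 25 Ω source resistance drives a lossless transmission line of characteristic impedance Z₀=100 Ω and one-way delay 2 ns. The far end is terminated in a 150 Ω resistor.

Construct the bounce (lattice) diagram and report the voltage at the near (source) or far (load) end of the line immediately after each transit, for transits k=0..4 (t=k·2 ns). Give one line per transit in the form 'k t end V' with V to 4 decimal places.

0 0 source 1.6000
1 2 load 1.9200
2 4 source 1.7280
3 6 load 1.6896
4 8 source 1.7126

Γ_L=0.200000, Γ_S=-0.600000; launch V₁=2·100/125=1.600000
k=0 src: V=1.6000
k=1 load: inc=1.600000, refl=1.600000·0.200000=0.3200; V=0.000000+1.600000+0.320000=1.9200
k=2 src: inc=0.320000, refl=0.320000·-0.600000=-0.1920; V=1.600000+0.320000+-0.192000=1.7280
k=3 load: inc=-0.192000, refl=-0.192000·0.200000=-0.0384; V=1.920000+-0.192000+-0.038400=1.6896
k=4 src: inc=-0.038400, refl=-0.038400·-0.600000=0.0230; V=1.728000+-0.038400+0.023040=1.7126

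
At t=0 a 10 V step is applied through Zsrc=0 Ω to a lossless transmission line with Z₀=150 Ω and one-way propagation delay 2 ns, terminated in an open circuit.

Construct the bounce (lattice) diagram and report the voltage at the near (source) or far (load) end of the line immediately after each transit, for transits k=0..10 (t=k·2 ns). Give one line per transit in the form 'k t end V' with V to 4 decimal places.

Γ_L=1.000000, Γ_S=-1.000000; launch V₁=10·150/150=10.000000
k=0 src: V=10.0000
k=1 load: inc=10.000000, refl=10.000000·1.000000=10.0000; V=0.000000+10.000000+10.000000=20.0000
k=2 src: inc=10.000000, refl=10.000000·-1.000000=-10.0000; V=10.000000+10.000000+-10.000000=10.0000
k=3 load: inc=-10.000000, refl=-10.000000·1.000000=-10.0000; V=20.000000+-10.000000+-10.000000=0.0000
k=4 src: inc=-10.000000, refl=-10.000000·-1.000000=10.0000; V=10.000000+-10.000000+10.000000=10.0000
k=5 load: inc=10.000000, refl=10.000000·1.000000=10.0000; V=0.000000+10.000000+10.000000=20.0000
k=6 src: inc=10.000000, refl=10.000000·-1.000000=-10.0000; V=10.000000+10.000000+-10.000000=10.0000
k=7 load: inc=-10.000000, refl=-10.000000·1.000000=-10.0000; V=20.000000+-10.000000+-10.000000=0.0000
k=8 src: inc=-10.000000, refl=-10.000000·-1.000000=10.0000; V=10.000000+-10.000000+10.000000=10.0000
k=9 load: inc=10.000000, refl=10.000000·1.000000=10.0000; V=0.000000+10.000000+10.000000=20.0000
k=10 src: inc=10.000000, refl=10.000000·-1.000000=-10.0000; V=10.000000+10.000000+-10.000000=10.0000

0 0 source 10.0000
1 2 load 20.0000
2 4 source 10.0000
3 6 load 0.0000
4 8 source 10.0000
5 10 load 20.0000
6 12 source 10.0000
7 14 load 0.0000
8 16 source 10.0000
9 18 load 20.0000
10 20 source 10.0000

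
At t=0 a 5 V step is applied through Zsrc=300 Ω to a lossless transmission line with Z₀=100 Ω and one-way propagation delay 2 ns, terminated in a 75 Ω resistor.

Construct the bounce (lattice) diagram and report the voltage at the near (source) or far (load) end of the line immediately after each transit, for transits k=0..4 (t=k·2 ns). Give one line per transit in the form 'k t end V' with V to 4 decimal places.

0 0 source 1.2500
1 2 load 1.0714
2 4 source 0.9821
3 6 load 0.9949
4 8 source 1.0013

Γ_L=-0.142857, Γ_S=0.500000; launch V₁=5·100/400=1.250000
k=0 src: V=1.2500
k=1 load: inc=1.250000, refl=1.250000·-0.142857=-0.1786; V=0.000000+1.250000+-0.178571=1.0714
k=2 src: inc=-0.178571, refl=-0.178571·0.500000=-0.0893; V=1.250000+-0.178571+-0.089286=0.9821
k=3 load: inc=-0.089286, refl=-0.089286·-0.142857=0.0128; V=1.071429+-0.089286+0.012755=0.9949
k=4 src: inc=0.012755, refl=0.012755·0.500000=0.0064; V=0.982143+0.012755+0.006378=1.0013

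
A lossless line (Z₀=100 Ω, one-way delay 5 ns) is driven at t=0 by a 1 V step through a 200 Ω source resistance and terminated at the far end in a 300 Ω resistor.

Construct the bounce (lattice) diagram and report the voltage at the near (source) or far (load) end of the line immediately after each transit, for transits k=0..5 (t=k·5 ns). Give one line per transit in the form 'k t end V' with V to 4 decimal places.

Γ_L=0.500000, Γ_S=0.333333; launch V₁=1·100/300=0.333333
k=0 src: V=0.3333
k=1 load: inc=0.333333, refl=0.333333·0.500000=0.1667; V=0.000000+0.333333+0.166667=0.5000
k=2 src: inc=0.166667, refl=0.166667·0.333333=0.0556; V=0.333333+0.166667+0.055556=0.5556
k=3 load: inc=0.055556, refl=0.055556·0.500000=0.0278; V=0.500000+0.055556+0.027778=0.5833
k=4 src: inc=0.027778, refl=0.027778·0.333333=0.0093; V=0.555556+0.027778+0.009259=0.5926
k=5 load: inc=0.009259, refl=0.009259·0.500000=0.0046; V=0.583333+0.009259+0.004630=0.5972

0 0 source 0.3333
1 5 load 0.5000
2 10 source 0.5556
3 15 load 0.5833
4 20 source 0.5926
5 25 load 0.5972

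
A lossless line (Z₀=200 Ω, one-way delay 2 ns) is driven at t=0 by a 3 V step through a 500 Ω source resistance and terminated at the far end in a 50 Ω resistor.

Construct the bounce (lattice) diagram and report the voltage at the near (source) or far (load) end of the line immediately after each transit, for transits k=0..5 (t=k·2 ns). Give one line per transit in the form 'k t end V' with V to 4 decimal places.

Γ_L=-0.600000, Γ_S=0.428571; launch V₁=3·200/700=0.857143
k=0 src: V=0.8571
k=1 load: inc=0.857143, refl=0.857143·-0.600000=-0.5143; V=0.000000+0.857143+-0.514286=0.3429
k=2 src: inc=-0.514286, refl=-0.514286·0.428571=-0.2204; V=0.857143+-0.514286+-0.220408=0.1224
k=3 load: inc=-0.220408, refl=-0.220408·-0.600000=0.1322; V=0.342857+-0.220408+0.132245=0.2547
k=4 src: inc=0.132245, refl=0.132245·0.428571=0.0567; V=0.122449+0.132245+0.056676=0.3114
k=5 load: inc=0.056676, refl=0.056676·-0.600000=-0.0340; V=0.254694+0.056676+-0.034006=0.2774

0 0 source 0.8571
1 2 load 0.3429
2 4 source 0.1224
3 6 load 0.2547
4 8 source 0.3114
5 10 load 0.2774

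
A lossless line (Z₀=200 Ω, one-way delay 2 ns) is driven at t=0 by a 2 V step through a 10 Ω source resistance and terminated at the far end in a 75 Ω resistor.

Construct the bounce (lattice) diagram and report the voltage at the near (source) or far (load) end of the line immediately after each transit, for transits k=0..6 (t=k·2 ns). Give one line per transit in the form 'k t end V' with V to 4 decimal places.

Γ_L=-0.454545, Γ_S=-0.904762; launch V₁=2·200/210=1.904762
k=0 src: V=1.9048
k=1 load: inc=1.904762, refl=1.904762·-0.454545=-0.8658; V=0.000000+1.904762+-0.865801=1.0390
k=2 src: inc=-0.865801, refl=-0.865801·-0.904762=0.7833; V=1.904762+-0.865801+0.783344=1.8223
k=3 load: inc=0.783344, refl=0.783344·-0.454545=-0.3561; V=1.038961+0.783344+-0.356065=1.4662
k=4 src: inc=-0.356065, refl=-0.356065·-0.904762=0.3222; V=1.822305+-0.356065+0.322154=1.7884
k=5 load: inc=0.322154, refl=0.322154·-0.454545=-0.1464; V=1.466239+0.322154+-0.146434=1.6420
k=6 src: inc=-0.146434, refl=-0.146434·-0.904762=0.1325; V=1.788394+-0.146434+0.132488=1.7744

0 0 source 1.9048
1 2 load 1.0390
2 4 source 1.8223
3 6 load 1.4662
4 8 source 1.7884
5 10 load 1.6420
6 12 source 1.7744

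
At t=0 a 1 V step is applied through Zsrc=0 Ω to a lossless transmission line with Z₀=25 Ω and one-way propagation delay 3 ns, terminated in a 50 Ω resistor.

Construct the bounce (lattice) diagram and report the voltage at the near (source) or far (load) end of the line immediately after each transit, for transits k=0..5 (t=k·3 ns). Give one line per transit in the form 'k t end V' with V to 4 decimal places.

Γ_L=0.333333, Γ_S=-1.000000; launch V₁=1·25/25=1.000000
k=0 src: V=1.0000
k=1 load: inc=1.000000, refl=1.000000·0.333333=0.3333; V=0.000000+1.000000+0.333333=1.3333
k=2 src: inc=0.333333, refl=0.333333·-1.000000=-0.3333; V=1.000000+0.333333+-0.333333=1.0000
k=3 load: inc=-0.333333, refl=-0.333333·0.333333=-0.1111; V=1.333333+-0.333333+-0.111111=0.8889
k=4 src: inc=-0.111111, refl=-0.111111·-1.000000=0.1111; V=1.000000+-0.111111+0.111111=1.0000
k=5 load: inc=0.111111, refl=0.111111·0.333333=0.0370; V=0.888889+0.111111+0.037037=1.0370

0 0 source 1.0000
1 3 load 1.3333
2 6 source 1.0000
3 9 load 0.8889
4 12 source 1.0000
5 15 load 1.0370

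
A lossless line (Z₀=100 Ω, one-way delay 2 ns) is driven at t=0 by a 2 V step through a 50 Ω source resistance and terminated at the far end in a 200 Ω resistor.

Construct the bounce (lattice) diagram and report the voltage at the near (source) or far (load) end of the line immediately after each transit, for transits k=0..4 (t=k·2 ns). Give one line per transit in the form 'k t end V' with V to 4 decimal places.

Γ_L=0.333333, Γ_S=-0.333333; launch V₁=2·100/150=1.333333
k=0 src: V=1.3333
k=1 load: inc=1.333333, refl=1.333333·0.333333=0.4444; V=0.000000+1.333333+0.444444=1.7778
k=2 src: inc=0.444444, refl=0.444444·-0.333333=-0.1481; V=1.333333+0.444444+-0.148148=1.6296
k=3 load: inc=-0.148148, refl=-0.148148·0.333333=-0.0494; V=1.777778+-0.148148+-0.049383=1.5802
k=4 src: inc=-0.049383, refl=-0.049383·-0.333333=0.0165; V=1.629630+-0.049383+0.016461=1.5967

0 0 source 1.3333
1 2 load 1.7778
2 4 source 1.6296
3 6 load 1.5802
4 8 source 1.5967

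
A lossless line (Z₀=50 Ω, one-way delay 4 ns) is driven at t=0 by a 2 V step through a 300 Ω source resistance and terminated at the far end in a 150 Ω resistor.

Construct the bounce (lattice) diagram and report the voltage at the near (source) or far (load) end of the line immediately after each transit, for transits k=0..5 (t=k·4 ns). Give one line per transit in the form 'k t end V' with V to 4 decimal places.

0 0 source 0.2857
1 4 load 0.4286
2 8 source 0.5306
3 12 load 0.5816
4 16 source 0.6181
5 20 load 0.6363

Γ_L=0.500000, Γ_S=0.714286; launch V₁=2·50/350=0.285714
k=0 src: V=0.2857
k=1 load: inc=0.285714, refl=0.285714·0.500000=0.1429; V=0.000000+0.285714+0.142857=0.4286
k=2 src: inc=0.142857, refl=0.142857·0.714286=0.1020; V=0.285714+0.142857+0.102041=0.5306
k=3 load: inc=0.102041, refl=0.102041·0.500000=0.0510; V=0.428571+0.102041+0.051020=0.5816
k=4 src: inc=0.051020, refl=0.051020·0.714286=0.0364; V=0.530612+0.051020+0.036443=0.6181
k=5 load: inc=0.036443, refl=0.036443·0.500000=0.0182; V=0.581633+0.036443+0.018222=0.6363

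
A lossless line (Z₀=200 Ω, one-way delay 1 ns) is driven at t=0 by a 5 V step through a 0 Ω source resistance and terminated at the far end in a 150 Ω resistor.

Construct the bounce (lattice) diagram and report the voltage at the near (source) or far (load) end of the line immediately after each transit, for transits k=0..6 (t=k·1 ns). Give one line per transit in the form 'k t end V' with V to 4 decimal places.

0 0 source 5.0000
1 1 load 4.2857
2 2 source 5.0000
3 3 load 4.8980
4 4 source 5.0000
5 5 load 4.9854
6 6 source 5.0000

Γ_L=-0.142857, Γ_S=-1.000000; launch V₁=5·200/200=5.000000
k=0 src: V=5.0000
k=1 load: inc=5.000000, refl=5.000000·-0.142857=-0.7143; V=0.000000+5.000000+-0.714286=4.2857
k=2 src: inc=-0.714286, refl=-0.714286·-1.000000=0.7143; V=5.000000+-0.714286+0.714286=5.0000
k=3 load: inc=0.714286, refl=0.714286·-0.142857=-0.1020; V=4.285714+0.714286+-0.102041=4.8980
k=4 src: inc=-0.102041, refl=-0.102041·-1.000000=0.1020; V=5.000000+-0.102041+0.102041=5.0000
k=5 load: inc=0.102041, refl=0.102041·-0.142857=-0.0146; V=4.897959+0.102041+-0.014577=4.9854
k=6 src: inc=-0.014577, refl=-0.014577·-1.000000=0.0146; V=5.000000+-0.014577+0.014577=5.0000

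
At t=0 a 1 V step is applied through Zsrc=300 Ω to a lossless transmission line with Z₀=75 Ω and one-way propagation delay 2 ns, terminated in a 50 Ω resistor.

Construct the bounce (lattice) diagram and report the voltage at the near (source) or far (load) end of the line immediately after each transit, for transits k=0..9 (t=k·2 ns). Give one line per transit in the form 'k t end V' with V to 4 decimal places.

0 0 source 0.2000
1 2 load 0.1600
2 4 source 0.1360
3 6 load 0.1408
4 8 source 0.1437
5 10 load 0.1431
6 12 source 0.1428
7 14 load 0.1428
8 16 source 0.1429
9 18 load 0.1429

Γ_L=-0.200000, Γ_S=0.600000; launch V₁=1·75/375=0.200000
k=0 src: V=0.2000
k=1 load: inc=0.200000, refl=0.200000·-0.200000=-0.0400; V=0.000000+0.200000+-0.040000=0.1600
k=2 src: inc=-0.040000, refl=-0.040000·0.600000=-0.0240; V=0.200000+-0.040000+-0.024000=0.1360
k=3 load: inc=-0.024000, refl=-0.024000·-0.200000=0.0048; V=0.160000+-0.024000+0.004800=0.1408
k=4 src: inc=0.004800, refl=0.004800·0.600000=0.0029; V=0.136000+0.004800+0.002880=0.1437
k=5 load: inc=0.002880, refl=0.002880·-0.200000=-0.0006; V=0.140800+0.002880+-0.000576=0.1431
k=6 src: inc=-0.000576, refl=-0.000576·0.600000=-0.0003; V=0.143680+-0.000576+-0.000346=0.1428
k=7 load: inc=-0.000346, refl=-0.000346·-0.200000=0.0001; V=0.143104+-0.000346+0.000069=0.1428
k=8 src: inc=0.000069, refl=0.000069·0.600000=0.0000; V=0.142758+0.000069+0.000041=0.1429
k=9 load: inc=0.000041, refl=0.000041·-0.200000=-0.0000; V=0.142828+0.000041+-0.000008=0.1429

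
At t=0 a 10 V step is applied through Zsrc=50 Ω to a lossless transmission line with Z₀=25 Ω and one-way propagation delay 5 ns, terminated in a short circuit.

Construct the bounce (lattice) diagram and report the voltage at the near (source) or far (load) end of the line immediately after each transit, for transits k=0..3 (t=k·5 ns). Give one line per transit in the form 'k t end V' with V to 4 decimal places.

Γ_L=-1.000000, Γ_S=0.333333; launch V₁=10·25/75=3.333333
k=0 src: V=3.3333
k=1 load: inc=3.333333, refl=3.333333·-1.000000=-3.3333; V=0.000000+3.333333+-3.333333=0.0000
k=2 src: inc=-3.333333, refl=-3.333333·0.333333=-1.1111; V=3.333333+-3.333333+-1.111111=-1.1111
k=3 load: inc=-1.111111, refl=-1.111111·-1.000000=1.1111; V=0.000000+-1.111111+1.111111=0.0000

0 0 source 3.3333
1 5 load 0.0000
2 10 source -1.1111
3 15 load 0.0000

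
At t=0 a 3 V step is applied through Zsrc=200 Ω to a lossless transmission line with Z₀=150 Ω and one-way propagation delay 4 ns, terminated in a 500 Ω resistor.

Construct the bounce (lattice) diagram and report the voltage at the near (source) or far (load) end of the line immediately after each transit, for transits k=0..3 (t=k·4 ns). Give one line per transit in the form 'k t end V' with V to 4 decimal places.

Γ_L=0.538462, Γ_S=0.142857; launch V₁=3·150/350=1.285714
k=0 src: V=1.2857
k=1 load: inc=1.285714, refl=1.285714·0.538462=0.6923; V=0.000000+1.285714+0.692308=1.9780
k=2 src: inc=0.692308, refl=0.692308·0.142857=0.0989; V=1.285714+0.692308+0.098901=2.0769
k=3 load: inc=0.098901, refl=0.098901·0.538462=0.0533; V=1.978022+0.098901+0.053254=2.1302

0 0 source 1.2857
1 4 load 1.9780
2 8 source 2.0769
3 12 load 2.1302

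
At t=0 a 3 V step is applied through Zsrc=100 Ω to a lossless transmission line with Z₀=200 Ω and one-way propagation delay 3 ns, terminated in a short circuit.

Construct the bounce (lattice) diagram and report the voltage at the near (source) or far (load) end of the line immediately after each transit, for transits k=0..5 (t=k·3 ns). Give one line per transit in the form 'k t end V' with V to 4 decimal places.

0 0 source 2.0000
1 3 load 0.0000
2 6 source 0.6667
3 9 load 0.0000
4 12 source 0.2222
5 15 load 0.0000

Γ_L=-1.000000, Γ_S=-0.333333; launch V₁=3·200/300=2.000000
k=0 src: V=2.0000
k=1 load: inc=2.000000, refl=2.000000·-1.000000=-2.0000; V=0.000000+2.000000+-2.000000=0.0000
k=2 src: inc=-2.000000, refl=-2.000000·-0.333333=0.6667; V=2.000000+-2.000000+0.666667=0.6667
k=3 load: inc=0.666667, refl=0.666667·-1.000000=-0.6667; V=0.000000+0.666667+-0.666667=0.0000
k=4 src: inc=-0.666667, refl=-0.666667·-0.333333=0.2222; V=0.666667+-0.666667+0.222222=0.2222
k=5 load: inc=0.222222, refl=0.222222·-1.000000=-0.2222; V=0.000000+0.222222+-0.222222=0.0000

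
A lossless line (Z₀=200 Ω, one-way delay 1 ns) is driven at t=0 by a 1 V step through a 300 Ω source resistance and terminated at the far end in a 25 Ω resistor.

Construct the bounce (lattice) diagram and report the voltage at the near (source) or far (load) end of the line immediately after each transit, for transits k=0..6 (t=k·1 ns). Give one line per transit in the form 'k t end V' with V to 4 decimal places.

0 0 source 0.4000
1 1 load 0.0889
2 2 source 0.0267
3 3 load 0.0751
4 4 source 0.0847
5 5 load 0.0772
6 6 source 0.0757

Γ_L=-0.777778, Γ_S=0.200000; launch V₁=1·200/500=0.400000
k=0 src: V=0.4000
k=1 load: inc=0.400000, refl=0.400000·-0.777778=-0.3111; V=0.000000+0.400000+-0.311111=0.0889
k=2 src: inc=-0.311111, refl=-0.311111·0.200000=-0.0622; V=0.400000+-0.311111+-0.062222=0.0267
k=3 load: inc=-0.062222, refl=-0.062222·-0.777778=0.0484; V=0.088889+-0.062222+0.048395=0.0751
k=4 src: inc=0.048395, refl=0.048395·0.200000=0.0097; V=0.026667+0.048395+0.009679=0.0847
k=5 load: inc=0.009679, refl=0.009679·-0.777778=-0.0075; V=0.075062+0.009679+-0.007528=0.0772
k=6 src: inc=-0.007528, refl=-0.007528·0.200000=-0.0015; V=0.084741+-0.007528+-0.001506=0.0757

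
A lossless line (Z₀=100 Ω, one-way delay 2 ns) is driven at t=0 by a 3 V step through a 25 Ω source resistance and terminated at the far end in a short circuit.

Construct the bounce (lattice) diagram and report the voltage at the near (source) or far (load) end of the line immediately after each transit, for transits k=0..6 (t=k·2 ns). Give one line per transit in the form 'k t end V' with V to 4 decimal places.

0 0 source 2.4000
1 2 load 0.0000
2 4 source 1.4400
3 6 load 0.0000
4 8 source 0.8640
5 10 load 0.0000
6 12 source 0.5184

Γ_L=-1.000000, Γ_S=-0.600000; launch V₁=3·100/125=2.400000
k=0 src: V=2.4000
k=1 load: inc=2.400000, refl=2.400000·-1.000000=-2.4000; V=0.000000+2.400000+-2.400000=0.0000
k=2 src: inc=-2.400000, refl=-2.400000·-0.600000=1.4400; V=2.400000+-2.400000+1.440000=1.4400
k=3 load: inc=1.440000, refl=1.440000·-1.000000=-1.4400; V=0.000000+1.440000+-1.440000=0.0000
k=4 src: inc=-1.440000, refl=-1.440000·-0.600000=0.8640; V=1.440000+-1.440000+0.864000=0.8640
k=5 load: inc=0.864000, refl=0.864000·-1.000000=-0.8640; V=0.000000+0.864000+-0.864000=0.0000
k=6 src: inc=-0.864000, refl=-0.864000·-0.600000=0.5184; V=0.864000+-0.864000+0.518400=0.5184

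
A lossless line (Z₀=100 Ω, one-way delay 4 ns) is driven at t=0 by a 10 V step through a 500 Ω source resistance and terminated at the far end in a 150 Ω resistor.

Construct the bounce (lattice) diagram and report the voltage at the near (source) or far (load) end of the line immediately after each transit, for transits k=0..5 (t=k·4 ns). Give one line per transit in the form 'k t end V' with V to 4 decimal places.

0 0 source 1.6667
1 4 load 2.0000
2 8 source 2.2222
3 12 load 2.2667
4 16 source 2.2963
5 20 load 2.3022

Γ_L=0.200000, Γ_S=0.666667; launch V₁=10·100/600=1.666667
k=0 src: V=1.6667
k=1 load: inc=1.666667, refl=1.666667·0.200000=0.3333; V=0.000000+1.666667+0.333333=2.0000
k=2 src: inc=0.333333, refl=0.333333·0.666667=0.2222; V=1.666667+0.333333+0.222222=2.2222
k=3 load: inc=0.222222, refl=0.222222·0.200000=0.0444; V=2.000000+0.222222+0.044444=2.2667
k=4 src: inc=0.044444, refl=0.044444·0.666667=0.0296; V=2.222222+0.044444+0.029630=2.2963
k=5 load: inc=0.029630, refl=0.029630·0.200000=0.0059; V=2.266667+0.029630+0.005926=2.3022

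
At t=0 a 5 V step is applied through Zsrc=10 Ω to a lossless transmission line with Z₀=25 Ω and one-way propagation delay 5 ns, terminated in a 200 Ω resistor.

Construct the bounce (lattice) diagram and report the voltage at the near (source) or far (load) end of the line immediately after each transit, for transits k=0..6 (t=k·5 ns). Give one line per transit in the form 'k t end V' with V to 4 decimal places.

0 0 source 3.5714
1 5 load 6.3492
2 10 source 5.1587
3 15 load 4.2328
4 20 source 4.6296
5 25 load 4.9383
6 30 source 4.8060

Γ_L=0.777778, Γ_S=-0.428571; launch V₁=5·25/35=3.571429
k=0 src: V=3.5714
k=1 load: inc=3.571429, refl=3.571429·0.777778=2.7778; V=0.000000+3.571429+2.777778=6.3492
k=2 src: inc=2.777778, refl=2.777778·-0.428571=-1.1905; V=3.571429+2.777778+-1.190476=5.1587
k=3 load: inc=-1.190476, refl=-1.190476·0.777778=-0.9259; V=6.349206+-1.190476+-0.925926=4.2328
k=4 src: inc=-0.925926, refl=-0.925926·-0.428571=0.3968; V=5.158730+-0.925926+0.396825=4.6296
k=5 load: inc=0.396825, refl=0.396825·0.777778=0.3086; V=4.232804+0.396825+0.308642=4.9383
k=6 src: inc=0.308642, refl=0.308642·-0.428571=-0.1323; V=4.629630+0.308642+-0.132275=4.8060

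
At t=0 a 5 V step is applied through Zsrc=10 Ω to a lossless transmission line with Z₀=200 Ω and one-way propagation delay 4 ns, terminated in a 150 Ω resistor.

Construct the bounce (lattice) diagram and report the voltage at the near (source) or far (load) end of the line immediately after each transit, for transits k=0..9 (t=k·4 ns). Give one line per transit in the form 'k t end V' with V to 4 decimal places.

Γ_L=-0.142857, Γ_S=-0.904762; launch V₁=5·200/210=4.761905
k=0 src: V=4.7619
k=1 load: inc=4.761905, refl=4.761905·-0.142857=-0.6803; V=0.000000+4.761905+-0.680272=4.0816
k=2 src: inc=-0.680272, refl=-0.680272·-0.904762=0.6155; V=4.761905+-0.680272+0.615484=4.6971
k=3 load: inc=0.615484, refl=0.615484·-0.142857=-0.0879; V=4.081633+0.615484+-0.087926=4.6092
k=4 src: inc=-0.087926, refl=-0.087926·-0.904762=0.0796; V=4.697117+-0.087926+0.079552=4.6887
k=5 load: inc=0.079552, refl=0.079552·-0.142857=-0.0114; V=4.609191+0.079552+-0.011365=4.6774
k=6 src: inc=-0.011365, refl=-0.011365·-0.904762=0.0103; V=4.688743+-0.011365+0.010282=4.6877
k=7 load: inc=0.010282, refl=0.010282·-0.142857=-0.0015; V=4.677378+0.010282+-0.001469=4.6862
k=8 src: inc=-0.001469, refl=-0.001469·-0.904762=0.0013; V=4.687661+-0.001469+0.001329=4.6875
k=9 load: inc=0.001329, refl=0.001329·-0.142857=-0.0002; V=4.686192+0.001329+-0.000190=4.6873

0 0 source 4.7619
1 4 load 4.0816
2 8 source 4.6971
3 12 load 4.6092
4 16 source 4.6887
5 20 load 4.6774
6 24 source 4.6877
7 28 load 4.6862
8 32 source 4.6875
9 36 load 4.6873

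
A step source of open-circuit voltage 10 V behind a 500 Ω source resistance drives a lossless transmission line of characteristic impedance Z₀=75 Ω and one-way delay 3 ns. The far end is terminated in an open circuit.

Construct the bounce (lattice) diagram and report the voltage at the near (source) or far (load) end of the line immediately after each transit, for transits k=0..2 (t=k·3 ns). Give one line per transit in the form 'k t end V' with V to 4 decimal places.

0 0 source 1.3043
1 3 load 2.6087
2 6 source 3.5728

Γ_L=1.000000, Γ_S=0.739130; launch V₁=10·75/575=1.304348
k=0 src: V=1.3043
k=1 load: inc=1.304348, refl=1.304348·1.000000=1.3043; V=0.000000+1.304348+1.304348=2.6087
k=2 src: inc=1.304348, refl=1.304348·0.739130=0.9641; V=1.304348+1.304348+0.964083=3.5728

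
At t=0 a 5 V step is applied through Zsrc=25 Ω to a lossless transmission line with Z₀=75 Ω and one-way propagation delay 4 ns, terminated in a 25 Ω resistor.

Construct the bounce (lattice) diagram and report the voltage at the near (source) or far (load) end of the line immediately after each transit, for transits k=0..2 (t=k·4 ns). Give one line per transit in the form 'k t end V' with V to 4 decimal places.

Γ_L=-0.500000, Γ_S=-0.500000; launch V₁=5·75/100=3.750000
k=0 src: V=3.7500
k=1 load: inc=3.750000, refl=3.750000·-0.500000=-1.8750; V=0.000000+3.750000+-1.875000=1.8750
k=2 src: inc=-1.875000, refl=-1.875000·-0.500000=0.9375; V=3.750000+-1.875000+0.937500=2.8125

0 0 source 3.7500
1 4 load 1.8750
2 8 source 2.8125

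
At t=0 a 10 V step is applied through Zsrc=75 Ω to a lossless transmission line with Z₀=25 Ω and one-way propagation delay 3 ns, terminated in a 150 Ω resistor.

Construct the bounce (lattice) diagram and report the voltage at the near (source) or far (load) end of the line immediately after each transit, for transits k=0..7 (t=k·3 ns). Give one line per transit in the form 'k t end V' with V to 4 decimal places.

0 0 source 2.5000
1 3 load 4.2857
2 6 source 5.1786
3 9 load 5.8163
4 12 source 6.1352
5 15 load 6.3630
6 18 source 6.4769
7 21 load 6.5582

Γ_L=0.714286, Γ_S=0.500000; launch V₁=10·25/100=2.500000
k=0 src: V=2.5000
k=1 load: inc=2.500000, refl=2.500000·0.714286=1.7857; V=0.000000+2.500000+1.785714=4.2857
k=2 src: inc=1.785714, refl=1.785714·0.500000=0.8929; V=2.500000+1.785714+0.892857=5.1786
k=3 load: inc=0.892857, refl=0.892857·0.714286=0.6378; V=4.285714+0.892857+0.637755=5.8163
k=4 src: inc=0.637755, refl=0.637755·0.500000=0.3189; V=5.178571+0.637755+0.318878=6.1352
k=5 load: inc=0.318878, refl=0.318878·0.714286=0.2278; V=5.816327+0.318878+0.227770=6.3630
k=6 src: inc=0.227770, refl=0.227770·0.500000=0.1139; V=6.135204+0.227770+0.113885=6.4769
k=7 load: inc=0.113885, refl=0.113885·0.714286=0.0813; V=6.362974+0.113885+0.081346=6.5582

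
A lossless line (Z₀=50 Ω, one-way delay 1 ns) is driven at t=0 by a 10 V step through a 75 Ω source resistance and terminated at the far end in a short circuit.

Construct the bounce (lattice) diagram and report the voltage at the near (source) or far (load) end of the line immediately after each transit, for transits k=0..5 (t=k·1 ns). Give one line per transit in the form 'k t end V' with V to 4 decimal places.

0 0 source 4.0000
1 1 load 0.0000
2 2 source -0.8000
3 3 load 0.0000
4 4 source 0.1600
5 5 load 0.0000

Γ_L=-1.000000, Γ_S=0.200000; launch V₁=10·50/125=4.000000
k=0 src: V=4.0000
k=1 load: inc=4.000000, refl=4.000000·-1.000000=-4.0000; V=0.000000+4.000000+-4.000000=0.0000
k=2 src: inc=-4.000000, refl=-4.000000·0.200000=-0.8000; V=4.000000+-4.000000+-0.800000=-0.8000
k=3 load: inc=-0.800000, refl=-0.800000·-1.000000=0.8000; V=0.000000+-0.800000+0.800000=0.0000
k=4 src: inc=0.800000, refl=0.800000·0.200000=0.1600; V=-0.800000+0.800000+0.160000=0.1600
k=5 load: inc=0.160000, refl=0.160000·-1.000000=-0.1600; V=0.000000+0.160000+-0.160000=0.0000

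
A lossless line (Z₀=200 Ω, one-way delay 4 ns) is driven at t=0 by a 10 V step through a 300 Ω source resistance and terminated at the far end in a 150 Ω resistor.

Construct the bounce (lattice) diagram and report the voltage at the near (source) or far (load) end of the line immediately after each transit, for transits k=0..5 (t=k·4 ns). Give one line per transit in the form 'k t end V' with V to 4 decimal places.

Γ_L=-0.142857, Γ_S=0.200000; launch V₁=10·200/500=4.000000
k=0 src: V=4.0000
k=1 load: inc=4.000000, refl=4.000000·-0.142857=-0.5714; V=0.000000+4.000000+-0.571429=3.4286
k=2 src: inc=-0.571429, refl=-0.571429·0.200000=-0.1143; V=4.000000+-0.571429+-0.114286=3.3143
k=3 load: inc=-0.114286, refl=-0.114286·-0.142857=0.0163; V=3.428571+-0.114286+0.016327=3.3306
k=4 src: inc=0.016327, refl=0.016327·0.200000=0.0033; V=3.314286+0.016327+0.003265=3.3339
k=5 load: inc=0.003265, refl=0.003265·-0.142857=-0.0005; V=3.330612+0.003265+-0.000466=3.3334

0 0 source 4.0000
1 4 load 3.4286
2 8 source 3.3143
3 12 load 3.3306
4 16 source 3.3339
5 20 load 3.3334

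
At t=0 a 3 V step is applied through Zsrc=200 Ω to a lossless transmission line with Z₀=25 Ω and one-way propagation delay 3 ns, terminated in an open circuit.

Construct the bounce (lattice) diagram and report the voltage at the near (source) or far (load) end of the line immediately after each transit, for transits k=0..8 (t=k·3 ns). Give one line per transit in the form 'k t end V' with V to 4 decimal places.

Γ_L=1.000000, Γ_S=0.777778; launch V₁=3·25/225=0.333333
k=0 src: V=0.3333
k=1 load: inc=0.333333, refl=0.333333·1.000000=0.3333; V=0.000000+0.333333+0.333333=0.6667
k=2 src: inc=0.333333, refl=0.333333·0.777778=0.2593; V=0.333333+0.333333+0.259259=0.9259
k=3 load: inc=0.259259, refl=0.259259·1.000000=0.2593; V=0.666667+0.259259+0.259259=1.1852
k=4 src: inc=0.259259, refl=0.259259·0.777778=0.2016; V=0.925926+0.259259+0.201646=1.3868
k=5 load: inc=0.201646, refl=0.201646·1.000000=0.2016; V=1.185185+0.201646+0.201646=1.5885
k=6 src: inc=0.201646, refl=0.201646·0.777778=0.1568; V=1.386831+0.201646+0.156836=1.7453
k=7 load: inc=0.156836, refl=0.156836·1.000000=0.1568; V=1.588477+0.156836+0.156836=1.9021
k=8 src: inc=0.156836, refl=0.156836·0.777778=0.1220; V=1.745313+0.156836+0.121983=2.0241

0 0 source 0.3333
1 3 load 0.6667
2 6 source 0.9259
3 9 load 1.1852
4 12 source 1.3868
5 15 load 1.5885
6 18 source 1.7453
7 21 load 1.9021
8 24 source 2.0241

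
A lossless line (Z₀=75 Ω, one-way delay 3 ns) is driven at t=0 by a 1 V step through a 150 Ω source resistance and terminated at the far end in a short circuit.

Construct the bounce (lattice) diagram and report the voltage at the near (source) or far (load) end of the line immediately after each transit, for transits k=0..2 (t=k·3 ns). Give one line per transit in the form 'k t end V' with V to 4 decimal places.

Γ_L=-1.000000, Γ_S=0.333333; launch V₁=1·75/225=0.333333
k=0 src: V=0.3333
k=1 load: inc=0.333333, refl=0.333333·-1.000000=-0.3333; V=0.000000+0.333333+-0.333333=0.0000
k=2 src: inc=-0.333333, refl=-0.333333·0.333333=-0.1111; V=0.333333+-0.333333+-0.111111=-0.1111

0 0 source 0.3333
1 3 load 0.0000
2 6 source -0.1111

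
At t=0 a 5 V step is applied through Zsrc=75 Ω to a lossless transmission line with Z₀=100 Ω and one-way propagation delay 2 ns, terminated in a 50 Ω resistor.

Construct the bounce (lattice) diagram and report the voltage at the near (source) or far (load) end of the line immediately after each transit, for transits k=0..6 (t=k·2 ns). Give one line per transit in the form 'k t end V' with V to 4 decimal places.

0 0 source 2.8571
1 2 load 1.9048
2 4 source 2.0408
3 6 load 1.9955
4 8 source 2.0019
5 10 load 1.9998
6 12 source 2.0001

Γ_L=-0.333333, Γ_S=-0.142857; launch V₁=5·100/175=2.857143
k=0 src: V=2.8571
k=1 load: inc=2.857143, refl=2.857143·-0.333333=-0.9524; V=0.000000+2.857143+-0.952381=1.9048
k=2 src: inc=-0.952381, refl=-0.952381·-0.142857=0.1361; V=2.857143+-0.952381+0.136054=2.0408
k=3 load: inc=0.136054, refl=0.136054·-0.333333=-0.0454; V=1.904762+0.136054+-0.045351=1.9955
k=4 src: inc=-0.045351, refl=-0.045351·-0.142857=0.0065; V=2.040816+-0.045351+0.006479=2.0019
k=5 load: inc=0.006479, refl=0.006479·-0.333333=-0.0022; V=1.995465+0.006479+-0.002160=1.9998
k=6 src: inc=-0.002160, refl=-0.002160·-0.142857=0.0003; V=2.001944+-0.002160+0.000309=2.0001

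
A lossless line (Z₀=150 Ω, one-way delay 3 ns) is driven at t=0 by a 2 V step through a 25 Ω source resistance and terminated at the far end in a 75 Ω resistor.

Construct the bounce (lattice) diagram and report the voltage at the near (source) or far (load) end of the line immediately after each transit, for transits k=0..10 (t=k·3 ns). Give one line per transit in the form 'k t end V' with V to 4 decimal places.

0 0 source 1.7143
1 3 load 1.1429
2 6 source 1.5510
3 9 load 1.4150
4 12 source 1.5121
5 15 load 1.4798
6 18 source 1.5029
7 21 load 1.4952
8 24 source 1.5007
9 27 load 1.4989
10 30 source 1.5002

Γ_L=-0.333333, Γ_S=-0.714286; launch V₁=2·150/175=1.714286
k=0 src: V=1.7143
k=1 load: inc=1.714286, refl=1.714286·-0.333333=-0.5714; V=0.000000+1.714286+-0.571429=1.1429
k=2 src: inc=-0.571429, refl=-0.571429·-0.714286=0.4082; V=1.714286+-0.571429+0.408163=1.5510
k=3 load: inc=0.408163, refl=0.408163·-0.333333=-0.1361; V=1.142857+0.408163+-0.136054=1.4150
k=4 src: inc=-0.136054, refl=-0.136054·-0.714286=0.0972; V=1.551020+-0.136054+0.097182=1.5121
k=5 load: inc=0.097182, refl=0.097182·-0.333333=-0.0324; V=1.414966+0.097182+-0.032394=1.4798
k=6 src: inc=-0.032394, refl=-0.032394·-0.714286=0.0231; V=1.512148+-0.032394+0.023139=1.5029
k=7 load: inc=0.023139, refl=0.023139·-0.333333=-0.0077; V=1.479754+0.023139+-0.007713=1.4952
k=8 src: inc=-0.007713, refl=-0.007713·-0.714286=0.0055; V=1.502892+-0.007713+0.005509=1.5007
k=9 load: inc=0.005509, refl=0.005509·-0.333333=-0.0018; V=1.495179+0.005509+-0.001836=1.4989
k=10 src: inc=-0.001836, refl=-0.001836·-0.714286=0.0013; V=1.500689+-0.001836+0.001312=1.5002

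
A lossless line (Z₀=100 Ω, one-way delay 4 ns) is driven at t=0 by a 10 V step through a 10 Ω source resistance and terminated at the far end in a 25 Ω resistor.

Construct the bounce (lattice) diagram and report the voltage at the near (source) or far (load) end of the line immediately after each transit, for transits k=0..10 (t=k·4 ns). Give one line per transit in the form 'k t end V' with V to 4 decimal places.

0 0 source 9.0909
1 4 load 3.6364
2 8 source 8.0992
3 12 load 5.4215
4 16 source 7.6123
5 20 load 6.2978
6 24 source 7.3733
7 28 load 6.7280
8 32 source 7.2560
9 36 load 6.9392
10 40 source 7.1984

Γ_L=-0.600000, Γ_S=-0.818182; launch V₁=10·100/110=9.090909
k=0 src: V=9.0909
k=1 load: inc=9.090909, refl=9.090909·-0.600000=-5.4545; V=0.000000+9.090909+-5.454545=3.6364
k=2 src: inc=-5.454545, refl=-5.454545·-0.818182=4.4628; V=9.090909+-5.454545+4.462810=8.0992
k=3 load: inc=4.462810, refl=4.462810·-0.600000=-2.6777; V=3.636364+4.462810+-2.677686=5.4215
k=4 src: inc=-2.677686, refl=-2.677686·-0.818182=2.1908; V=8.099174+-2.677686+2.190834=7.6123
k=5 load: inc=2.190834, refl=2.190834·-0.600000=-1.3145; V=5.421488+2.190834+-1.314500=6.2978
k=6 src: inc=-1.314500, refl=-1.314500·-0.818182=1.0755; V=7.612322+-1.314500+1.075500=7.3733
k=7 load: inc=1.075500, refl=1.075500·-0.600000=-0.6453; V=6.297821+1.075500+-0.645300=6.7280
k=8 src: inc=-0.645300, refl=-0.645300·-0.818182=0.5280; V=7.373321+-0.645300+0.527973=7.2560
k=9 load: inc=0.527973, refl=0.527973·-0.600000=-0.3168; V=6.728021+0.527973+-0.316784=6.9392
k=10 src: inc=-0.316784, refl=-0.316784·-0.818182=0.2592; V=7.255994+-0.316784+0.259187=7.1984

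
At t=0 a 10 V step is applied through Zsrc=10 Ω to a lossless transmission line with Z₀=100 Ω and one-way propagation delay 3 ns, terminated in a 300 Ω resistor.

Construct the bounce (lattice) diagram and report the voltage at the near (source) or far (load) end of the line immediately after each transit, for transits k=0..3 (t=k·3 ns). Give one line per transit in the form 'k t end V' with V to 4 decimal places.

Γ_L=0.500000, Γ_S=-0.818182; launch V₁=10·100/110=9.090909
k=0 src: V=9.0909
k=1 load: inc=9.090909, refl=9.090909·0.500000=4.5455; V=0.000000+9.090909+4.545455=13.6364
k=2 src: inc=4.545455, refl=4.545455·-0.818182=-3.7190; V=9.090909+4.545455+-3.719008=9.9174
k=3 load: inc=-3.719008, refl=-3.719008·0.500000=-1.8595; V=13.636364+-3.719008+-1.859504=8.0579

0 0 source 9.0909
1 3 load 13.6364
2 6 source 9.9174
3 9 load 8.0579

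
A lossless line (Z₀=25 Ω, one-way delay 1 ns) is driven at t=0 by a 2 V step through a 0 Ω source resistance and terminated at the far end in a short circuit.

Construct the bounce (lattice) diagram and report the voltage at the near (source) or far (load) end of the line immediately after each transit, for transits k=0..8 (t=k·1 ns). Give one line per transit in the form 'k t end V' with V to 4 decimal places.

Γ_L=-1.000000, Γ_S=-1.000000; launch V₁=2·25/25=2.000000
k=0 src: V=2.0000
k=1 load: inc=2.000000, refl=2.000000·-1.000000=-2.0000; V=0.000000+2.000000+-2.000000=0.0000
k=2 src: inc=-2.000000, refl=-2.000000·-1.000000=2.0000; V=2.000000+-2.000000+2.000000=2.0000
k=3 load: inc=2.000000, refl=2.000000·-1.000000=-2.0000; V=0.000000+2.000000+-2.000000=0.0000
k=4 src: inc=-2.000000, refl=-2.000000·-1.000000=2.0000; V=2.000000+-2.000000+2.000000=2.0000
k=5 load: inc=2.000000, refl=2.000000·-1.000000=-2.0000; V=0.000000+2.000000+-2.000000=0.0000
k=6 src: inc=-2.000000, refl=-2.000000·-1.000000=2.0000; V=2.000000+-2.000000+2.000000=2.0000
k=7 load: inc=2.000000, refl=2.000000·-1.000000=-2.0000; V=0.000000+2.000000+-2.000000=0.0000
k=8 src: inc=-2.000000, refl=-2.000000·-1.000000=2.0000; V=2.000000+-2.000000+2.000000=2.0000

0 0 source 2.0000
1 1 load 0.0000
2 2 source 2.0000
3 3 load 0.0000
4 4 source 2.0000
5 5 load 0.0000
6 6 source 2.0000
7 7 load 0.0000
8 8 source 2.0000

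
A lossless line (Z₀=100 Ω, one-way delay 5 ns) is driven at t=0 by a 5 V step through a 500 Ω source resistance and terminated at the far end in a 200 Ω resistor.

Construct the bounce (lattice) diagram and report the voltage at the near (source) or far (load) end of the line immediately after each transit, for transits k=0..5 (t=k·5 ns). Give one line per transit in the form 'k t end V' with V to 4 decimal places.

0 0 source 0.8333
1 5 load 1.1111
2 10 source 1.2963
3 15 load 1.3580
4 20 source 1.3992
5 25 load 1.4129

Γ_L=0.333333, Γ_S=0.666667; launch V₁=5·100/600=0.833333
k=0 src: V=0.8333
k=1 load: inc=0.833333, refl=0.833333·0.333333=0.2778; V=0.000000+0.833333+0.277778=1.1111
k=2 src: inc=0.277778, refl=0.277778·0.666667=0.1852; V=0.833333+0.277778+0.185185=1.2963
k=3 load: inc=0.185185, refl=0.185185·0.333333=0.0617; V=1.111111+0.185185+0.061728=1.3580
k=4 src: inc=0.061728, refl=0.061728·0.666667=0.0412; V=1.296296+0.061728+0.041152=1.3992
k=5 load: inc=0.041152, refl=0.041152·0.333333=0.0137; V=1.358025+0.041152+0.013717=1.4129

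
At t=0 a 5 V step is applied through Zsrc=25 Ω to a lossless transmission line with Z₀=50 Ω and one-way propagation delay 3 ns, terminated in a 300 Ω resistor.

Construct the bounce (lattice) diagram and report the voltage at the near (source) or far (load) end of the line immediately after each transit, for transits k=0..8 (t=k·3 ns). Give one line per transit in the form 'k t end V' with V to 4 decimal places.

Γ_L=0.714286, Γ_S=-0.333333; launch V₁=5·50/75=3.333333
k=0 src: V=3.3333
k=1 load: inc=3.333333, refl=3.333333·0.714286=2.3810; V=0.000000+3.333333+2.380952=5.7143
k=2 src: inc=2.380952, refl=2.380952·-0.333333=-0.7937; V=3.333333+2.380952+-0.793651=4.9206
k=3 load: inc=-0.793651, refl=-0.793651·0.714286=-0.5669; V=5.714286+-0.793651+-0.566893=4.3537
k=4 src: inc=-0.566893, refl=-0.566893·-0.333333=0.1890; V=4.920635+-0.566893+0.188964=4.5427
k=5 load: inc=0.188964, refl=0.188964·0.714286=0.1350; V=4.353741+0.188964+0.134975=4.6777
k=6 src: inc=0.134975, refl=0.134975·-0.333333=-0.0450; V=4.542706+0.134975+-0.044992=4.6327
k=7 load: inc=-0.044992, refl=-0.044992·0.714286=-0.0321; V=4.677681+-0.044992+-0.032137=4.6006
k=8 src: inc=-0.032137, refl=-0.032137·-0.333333=0.0107; V=4.632689+-0.032137+0.010712=4.6113

0 0 source 3.3333
1 3 load 5.7143
2 6 source 4.9206
3 9 load 4.3537
4 12 source 4.5427
5 15 load 4.6777
6 18 source 4.6327
7 21 load 4.6006
8 24 source 4.6113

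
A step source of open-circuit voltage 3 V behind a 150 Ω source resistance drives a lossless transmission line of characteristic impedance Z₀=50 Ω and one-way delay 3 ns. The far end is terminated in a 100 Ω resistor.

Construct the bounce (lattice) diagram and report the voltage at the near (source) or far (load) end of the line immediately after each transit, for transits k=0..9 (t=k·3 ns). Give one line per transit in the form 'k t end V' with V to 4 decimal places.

Γ_L=0.333333, Γ_S=0.500000; launch V₁=3·50/200=0.750000
k=0 src: V=0.7500
k=1 load: inc=0.750000, refl=0.750000·0.333333=0.2500; V=0.000000+0.750000+0.250000=1.0000
k=2 src: inc=0.250000, refl=0.250000·0.500000=0.1250; V=0.750000+0.250000+0.125000=1.1250
k=3 load: inc=0.125000, refl=0.125000·0.333333=0.0417; V=1.000000+0.125000+0.041667=1.1667
k=4 src: inc=0.041667, refl=0.041667·0.500000=0.0208; V=1.125000+0.041667+0.020833=1.1875
k=5 load: inc=0.020833, refl=0.020833·0.333333=0.0069; V=1.166667+0.020833+0.006944=1.1944
k=6 src: inc=0.006944, refl=0.006944·0.500000=0.0035; V=1.187500+0.006944+0.003472=1.1979
k=7 load: inc=0.003472, refl=0.003472·0.333333=0.0012; V=1.194444+0.003472+0.001157=1.1991
k=8 src: inc=0.001157, refl=0.001157·0.500000=0.0006; V=1.197917+0.001157+0.000579=1.1997
k=9 load: inc=0.000579, refl=0.000579·0.333333=0.0002; V=1.199074+0.000579+0.000193=1.1998

0 0 source 0.7500
1 3 load 1.0000
2 6 source 1.1250
3 9 load 1.1667
4 12 source 1.1875
5 15 load 1.1944
6 18 source 1.1979
7 21 load 1.1991
8 24 source 1.1997
9 27 load 1.1998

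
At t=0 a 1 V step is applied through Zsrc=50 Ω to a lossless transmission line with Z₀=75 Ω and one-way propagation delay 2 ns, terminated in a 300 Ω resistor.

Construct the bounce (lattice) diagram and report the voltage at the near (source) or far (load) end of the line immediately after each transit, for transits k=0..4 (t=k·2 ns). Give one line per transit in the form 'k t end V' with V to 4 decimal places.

Γ_L=0.600000, Γ_S=-0.200000; launch V₁=1·75/125=0.600000
k=0 src: V=0.6000
k=1 load: inc=0.600000, refl=0.600000·0.600000=0.3600; V=0.000000+0.600000+0.360000=0.9600
k=2 src: inc=0.360000, refl=0.360000·-0.200000=-0.0720; V=0.600000+0.360000+-0.072000=0.8880
k=3 load: inc=-0.072000, refl=-0.072000·0.600000=-0.0432; V=0.960000+-0.072000+-0.043200=0.8448
k=4 src: inc=-0.043200, refl=-0.043200·-0.200000=0.0086; V=0.888000+-0.043200+0.008640=0.8534

0 0 source 0.6000
1 2 load 0.9600
2 4 source 0.8880
3 6 load 0.8448
4 8 source 0.8534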